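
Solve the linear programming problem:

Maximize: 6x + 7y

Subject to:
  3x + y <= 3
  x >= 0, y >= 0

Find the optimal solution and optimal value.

The feasible region has vertices at [(0, 0), (1, 0), (0, 3)].
Checking objective 6x + 7y at each vertex:
  (0, 0): 6*0 + 7*0 = 0
  (1, 0): 6*1 + 7*0 = 6
  (0, 3): 6*0 + 7*3 = 21
Maximum is 21 at (0, 3).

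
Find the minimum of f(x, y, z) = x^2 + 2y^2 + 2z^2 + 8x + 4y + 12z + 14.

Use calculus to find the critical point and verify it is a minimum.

f(x,y,z) = x^2 + 2y^2 + 2z^2 + 8x + 4y + 12z + 14
df/dx = 2x + (8) = 0 => x = -4
df/dy = 4y + (4) = 0 => y = -1
df/dz = 4z + (12) = 0 => z = -3
f(-4,-1,-3) = 1*(-4)^2 + 2*(-1)^2 + 2*(-3)^2 + 8*(-4) + 4*(-1) + 12*(-3) + 14 = -22
Hessian is diagonal with entries 2, 4, 4 > 0, confirmed minimum.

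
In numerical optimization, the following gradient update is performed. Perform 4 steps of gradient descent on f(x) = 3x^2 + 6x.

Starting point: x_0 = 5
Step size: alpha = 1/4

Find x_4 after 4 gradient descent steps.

f(x) = 3x^2 + 6x, f'(x) = 6x + (6)
Step 1: f'(5) = 36, x_1 = 5 - 1/4 * 36 = -4
Step 2: f'(-4) = -18, x_2 = -4 - 1/4 * -18 = 1/2
Step 3: f'(1/2) = 9, x_3 = 1/2 - 1/4 * 9 = -7/4
Step 4: f'(-7/4) = -9/2, x_4 = -7/4 - 1/4 * -9/2 = -5/8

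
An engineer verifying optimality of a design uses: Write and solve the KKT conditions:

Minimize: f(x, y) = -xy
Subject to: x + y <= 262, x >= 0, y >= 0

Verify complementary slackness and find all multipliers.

Problem: min -xy s.t. x + y <= 262 (multiplier lambda), x >= 0 (mu_x), y >= 0 (mu_y)
KKT stationarity: -y + lambda - mu_x = 0, -x + lambda - mu_y = 0, with lambda, mu_x, mu_y >= 0
Complementary slackness: lambda*(x + y - 262) = 0, mu_x*x = 0, mu_y*y = 0
If lambda = 0: y = -mu_x <= 0 and x = -mu_y <= 0 force x = y = 0 with f = 0; but x = y = 131 is feasible with f = -17161 < 0, so this is not the minimum. Hence lambda > 0 and x + y = 262.
Try x > 0, y > 0 (so mu_x = mu_y = 0): y = lambda, x = lambda => x = y = lambda
x + y = 262 => 2*lambda = 262 => lambda = 131
x* = y* = 131 > 0, consistent with mu_x = mu_y = 0.
(Any feasible point with x = 0 or y = 0 has f = 0 > -17161, so the minimum is not on those boundaries.)
min(-xy) = -17161 (i.e. max xy = 17161)
Multipliers: lambda = 131, mu_x = 0, mu_y = 0
Complementary slackness: lambda*(x + y - 262) = 131*(131 + 131 - 262) = 0, mu_x*x = 0*131 = 0, mu_y*y = 0*131 = 0. Satisfied.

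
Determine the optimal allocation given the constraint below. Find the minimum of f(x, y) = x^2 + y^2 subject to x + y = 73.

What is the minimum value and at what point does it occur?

Substitute y = 73 - x into f(x,y) = x^2 + y^2:
g(x) = x^2 + (73 - x)^2 = 2x^2 - 146x + 5329
g'(x) = 4x - 146 = 0  =>  x = 73/2
y = 73 - 73/2 = 73/2
Minimum value = (73/2)^2 + (73/2)^2 = 5329/2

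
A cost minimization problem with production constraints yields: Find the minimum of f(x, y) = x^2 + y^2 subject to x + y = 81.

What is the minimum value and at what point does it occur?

Substitute y = 81 - x into f(x,y) = x^2 + y^2:
g(x) = x^2 + (81 - x)^2 = 2x^2 - 162x + 6561
g'(x) = 4x - 162 = 0  =>  x = 81/2
y = 81 - 81/2 = 81/2
Minimum value = (81/2)^2 + (81/2)^2 = 6561/2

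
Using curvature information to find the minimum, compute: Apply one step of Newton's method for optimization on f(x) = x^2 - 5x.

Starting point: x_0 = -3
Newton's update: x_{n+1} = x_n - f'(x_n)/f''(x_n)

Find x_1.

f(x) = x^2 - 5x
f'(x) = 2x + (-5), f''(x) = 2
Newton step: x_1 = x_0 - f'(x_0)/f''(x_0)
f'(-3) = -11
x_1 = -3 - -11/2 = 5/2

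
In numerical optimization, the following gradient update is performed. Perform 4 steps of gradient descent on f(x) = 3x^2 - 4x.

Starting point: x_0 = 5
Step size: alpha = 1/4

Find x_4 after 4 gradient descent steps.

f(x) = 3x^2 - 4x, f'(x) = 6x + (-4)
Step 1: f'(5) = 26, x_1 = 5 - 1/4 * 26 = -3/2
Step 2: f'(-3/2) = -13, x_2 = -3/2 - 1/4 * -13 = 7/4
Step 3: f'(7/4) = 13/2, x_3 = 7/4 - 1/4 * 13/2 = 1/8
Step 4: f'(1/8) = -13/4, x_4 = 1/8 - 1/4 * -13/4 = 15/16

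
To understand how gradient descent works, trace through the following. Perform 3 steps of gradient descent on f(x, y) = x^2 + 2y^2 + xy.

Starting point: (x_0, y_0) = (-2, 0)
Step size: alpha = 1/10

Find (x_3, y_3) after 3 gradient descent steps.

f(x,y) = x^2 + 2y^2 + xy
grad_x = 2x + 1y, grad_y = 4y + 1x
Step 1: grad = (-4, -2), (-8/5, 1/5)
Step 2: grad = (-3, -4/5), (-13/10, 7/25)
Step 3: grad = (-58/25, -9/50), (-267/250, 149/500)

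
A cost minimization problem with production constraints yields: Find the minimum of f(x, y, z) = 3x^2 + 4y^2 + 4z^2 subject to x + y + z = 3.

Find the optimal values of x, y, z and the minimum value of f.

Using Lagrange multipliers on f = 3x^2 + 4y^2 + 4z^2 with constraint x + y + z = 3:
Conditions: 2*3*x = lambda, 2*4*y = lambda, 2*4*z = lambda
So x = lambda/6, y = lambda/8, z = lambda/8
Substituting into constraint: lambda * (5/12) = 3
lambda = 36/5
x = 6/5, y = 9/10, z = 9/10
Minimum value = 54/5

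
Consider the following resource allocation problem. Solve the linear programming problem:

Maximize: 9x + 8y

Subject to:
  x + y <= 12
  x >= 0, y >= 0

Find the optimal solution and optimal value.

The feasible region has vertices at [(0, 0), (12, 0), (0, 12)].
Checking objective 9x + 8y at each vertex:
  (0, 0): 9*0 + 8*0 = 0
  (12, 0): 9*12 + 8*0 = 108
  (0, 12): 9*0 + 8*12 = 96
Maximum is 108 at (12, 0).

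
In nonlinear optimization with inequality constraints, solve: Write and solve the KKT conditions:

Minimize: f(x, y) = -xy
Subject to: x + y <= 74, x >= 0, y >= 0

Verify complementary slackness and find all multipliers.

Problem: min -xy s.t. x + y <= 74 (multiplier lambda), x >= 0 (mu_x), y >= 0 (mu_y)
KKT stationarity: -y + lambda - mu_x = 0, -x + lambda - mu_y = 0, with lambda, mu_x, mu_y >= 0
Complementary slackness: lambda*(x + y - 74) = 0, mu_x*x = 0, mu_y*y = 0
If lambda = 0: y = -mu_x <= 0 and x = -mu_y <= 0 force x = y = 0 with f = 0; but x = y = 37 is feasible with f = -1369 < 0, so this is not the minimum. Hence lambda > 0 and x + y = 74.
Try x > 0, y > 0 (so mu_x = mu_y = 0): y = lambda, x = lambda => x = y = lambda
x + y = 74 => 2*lambda = 74 => lambda = 37
x* = y* = 37 > 0, consistent with mu_x = mu_y = 0.
(Any feasible point with x = 0 or y = 0 has f = 0 > -1369, so the minimum is not on those boundaries.)
min(-xy) = -1369 (i.e. max xy = 1369)
Multipliers: lambda = 37, mu_x = 0, mu_y = 0
Complementary slackness: lambda*(x + y - 74) = 37*(37 + 37 - 74) = 0, mu_x*x = 0*37 = 0, mu_y*y = 0*37 = 0. Satisfied.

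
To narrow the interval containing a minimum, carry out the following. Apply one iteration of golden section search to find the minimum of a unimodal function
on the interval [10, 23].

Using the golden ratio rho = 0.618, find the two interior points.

Golden section search on [10, 23].
Golden ratio rho = 0.618 (approx).
Interior points:
  x_1 = 10 + (1-0.618)*13 = 14.9660
  x_2 = 10 + 0.618*13 = 18.0340
Compare f(x_1) and f(x_2) to determine which subinterval to keep.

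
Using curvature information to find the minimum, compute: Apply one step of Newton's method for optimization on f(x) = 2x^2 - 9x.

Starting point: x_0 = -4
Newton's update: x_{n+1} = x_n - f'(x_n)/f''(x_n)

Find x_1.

f(x) = 2x^2 - 9x
f'(x) = 4x + (-9), f''(x) = 4
Newton step: x_1 = x_0 - f'(x_0)/f''(x_0)
f'(-4) = -25
x_1 = -4 - -25/4 = 9/4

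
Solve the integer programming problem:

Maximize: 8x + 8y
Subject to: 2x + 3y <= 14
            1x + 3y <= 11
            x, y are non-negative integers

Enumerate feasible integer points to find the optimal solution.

Constraint 1: 2x + 3y <= 14
Constraint 2: 1x + 3y <= 11
Feasible x range (need y >= 0): 0 <= x <= min(14/2, 11/1) => x in {0, ..., 7}.
Enumerate feasible integer points row by row (the coefficient of y is 8 > 0, so for each x the largest feasible y gives the best value):
  x = 0: y <= min((14 - 2*0)/3, (11 - 1*0)/3) => y in {0, ..., 3}; best 8*0 + 8*3 = 24
  x = 1: y <= min((14 - 2*1)/3, (11 - 1*1)/3) => y in {0, ..., 3}; best 8*1 + 8*3 = 32
  x = 2: y <= min((14 - 2*2)/3, (11 - 1*2)/3) => y in {0, ..., 3}; best 8*2 + 8*3 = 40
  x = 3: y <= min((14 - 2*3)/3, (11 - 1*3)/3) => y in {0, ..., 2}; best 8*3 + 8*2 = 40
  x = 4: y <= min((14 - 2*4)/3, (11 - 1*4)/3) => y in {0, ..., 2}; best 8*4 + 8*2 = 48
  x = 5: y <= min((14 - 2*5)/3, (11 - 1*5)/3) => y in {0, ..., 1}; best 8*5 + 8*1 = 48
  x = 6: y <= min((14 - 2*6)/3, (11 - 1*6)/3) => y in {0}; best 8*6 + 8*0 = 48
  x = 7: y <= min((14 - 2*7)/3, (11 - 1*7)/3) => y in {0}; best 8*7 + 8*0 = 56
The maximum 8x + 8y = 56 is achieved at x = 7, y = 0.
Check: 2*7 + 3*0 = 14 <= 14 and 1*7 + 3*0 = 7 <= 11.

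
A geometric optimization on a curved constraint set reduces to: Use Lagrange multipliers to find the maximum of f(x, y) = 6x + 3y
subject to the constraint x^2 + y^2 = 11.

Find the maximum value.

Set up Lagrange conditions: grad f = lambda * grad g
  6 = 2*lambda*x
  3 = 2*lambda*y
From these: x/y = 6/3, so x = 6t, y = 3t for some t.
Substitute into constraint: (6t)^2 + (3t)^2 = 11
  t^2 * 45 = 11
  t = sqrt(11/45)
Maximum = 6*x + 3*y = (6^2 + 3^2)*t = 45 * sqrt(11/45) = sqrt(495)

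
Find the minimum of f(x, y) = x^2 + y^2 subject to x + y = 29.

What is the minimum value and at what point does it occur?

Substitute y = 29 - x into f(x,y) = x^2 + y^2:
g(x) = x^2 + (29 - x)^2 = 2x^2 - 58x + 841
g'(x) = 4x - 58 = 0  =>  x = 29/2
y = 29 - 29/2 = 29/2
Minimum value = (29/2)^2 + (29/2)^2 = 841/2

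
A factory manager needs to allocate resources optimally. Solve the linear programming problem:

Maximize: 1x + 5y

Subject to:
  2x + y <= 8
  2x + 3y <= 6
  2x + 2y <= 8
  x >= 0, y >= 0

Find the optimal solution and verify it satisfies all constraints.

Feasible vertices: (0, 0), (0, 2), (3, 0)
Objective 1x + 5y at each vertex:
  (0, 0): 0
  (0, 2): 10
  (3, 0): 3
Maximum is 10 at (0, 2).
Verify constraints at (x, y) = (0, 2):
  2*0 + 1*2 = 2 <= 8
  2*0 + 3*2 = 6 <= 6 (active)
  2*0 + 2*2 = 4 <= 8
  x = 0 >= 0, y = 2 >= 0. All constraints satisfied.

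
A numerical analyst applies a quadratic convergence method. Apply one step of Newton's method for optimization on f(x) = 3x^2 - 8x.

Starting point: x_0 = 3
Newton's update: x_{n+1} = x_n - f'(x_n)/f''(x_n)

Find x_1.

f(x) = 3x^2 - 8x
f'(x) = 6x + (-8), f''(x) = 6
Newton step: x_1 = x_0 - f'(x_0)/f''(x_0)
f'(3) = 10
x_1 = 3 - 10/6 = 4/3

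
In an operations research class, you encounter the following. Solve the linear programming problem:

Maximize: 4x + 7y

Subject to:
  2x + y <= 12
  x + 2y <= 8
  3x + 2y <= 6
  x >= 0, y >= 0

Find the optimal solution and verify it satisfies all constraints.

Feasible vertices: (0, 0), (0, 3), (2, 0)
Objective 4x + 7y at each vertex:
  (0, 0): 0
  (0, 3): 21
  (2, 0): 8
Maximum is 21 at (0, 3).
Verify constraints at (x, y) = (0, 3):
  2*0 + 1*3 = 3 <= 12
  1*0 + 2*3 = 6 <= 8
  3*0 + 2*3 = 6 <= 6 (active)
  x = 0 >= 0, y = 3 >= 0. All constraints satisfied.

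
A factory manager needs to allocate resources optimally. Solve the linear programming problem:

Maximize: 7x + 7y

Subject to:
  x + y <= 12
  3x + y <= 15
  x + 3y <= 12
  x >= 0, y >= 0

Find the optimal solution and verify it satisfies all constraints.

Feasible vertices: (0, 0), (0, 4), (33/8, 21/8), (5, 0)
Objective 7x + 7y at each vertex:
  (0, 0): 0
  (0, 4): 28
  (33/8, 21/8): 189/4
  (5, 0): 35
Maximum is 189/4 at (33/8, 21/8).
Verify constraints at (x, y) = (33/8, 21/8):
  1*(33/8) + 1*(21/8) = 27/4 <= 12
  3*(33/8) + 1*(21/8) = 15 <= 15 (active)
  1*(33/8) + 3*(21/8) = 12 <= 12 (active)
  x = 33/8 >= 0, y = 21/8 >= 0. All constraints satisfied.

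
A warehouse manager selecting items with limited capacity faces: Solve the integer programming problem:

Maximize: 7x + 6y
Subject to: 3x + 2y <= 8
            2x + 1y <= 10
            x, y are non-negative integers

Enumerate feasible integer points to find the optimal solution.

Constraint 1: 3x + 2y <= 8
Constraint 2: 2x + 1y <= 10
Feasible x range (need y >= 0): 0 <= x <= min(8/3, 10/2) => x in {0, ..., 2}.
Enumerate feasible integer points row by row (the coefficient of y is 6 > 0, so for each x the largest feasible y gives the best value):
  x = 0: y <= min((8 - 3*0)/2, (10 - 2*0)/1) => y in {0, ..., 4}; best 7*0 + 6*4 = 24
  x = 1: y <= min((8 - 3*1)/2, (10 - 2*1)/1) => y in {0, ..., 2}; best 7*1 + 6*2 = 19
  x = 2: y <= min((8 - 3*2)/2, (10 - 2*2)/1) => y in {0, ..., 1}; best 7*2 + 6*1 = 20
The maximum 7x + 6y = 24 is achieved at x = 0, y = 4.
Check: 3*0 + 2*4 = 8 <= 8 and 2*0 + 1*4 = 4 <= 10.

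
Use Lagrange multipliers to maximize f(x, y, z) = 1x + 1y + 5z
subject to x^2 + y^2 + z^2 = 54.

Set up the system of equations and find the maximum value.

Lagrange conditions: 1 = 2*lambda*x, 1 = 2*lambda*y, 5 = 2*lambda*z
So x:1 = y:1 = z:5, i.e. x = 1t, y = 1t, z = 5t
Constraint: t^2*(1^2 + 1^2 + 5^2) = 54
  t^2 * 27 = 54  =>  t = sqrt(2)
Maximum = 1*1t + 1*1t + 5*5t = 27*sqrt(2) = sqrt(1458)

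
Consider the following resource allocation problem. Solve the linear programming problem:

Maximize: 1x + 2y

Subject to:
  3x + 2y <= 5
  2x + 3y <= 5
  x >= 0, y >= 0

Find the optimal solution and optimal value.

Feasible vertices: (0, 0), (0, 5/3), (1, 1), (5/3, 0)
Objective 1x + 2y at each:
  (0, 0): 0
  (0, 5/3): 10/3
  (1, 1): 3
  (5/3, 0): 5/3
Maximum is 10/3 at (0, 5/3).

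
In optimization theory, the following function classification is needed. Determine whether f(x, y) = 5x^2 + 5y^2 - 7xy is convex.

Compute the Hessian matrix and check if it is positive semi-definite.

f(x,y) = 5x^2 + 5y^2 - 7xy
Hessian H = [[10, -7], [-7, 10]]
trace(H) = 20, det(H) = 51
Eigenvalues: (20 +/- sqrt(196)) / 2 = 17, 3
Since both eigenvalues > 0, f is convex.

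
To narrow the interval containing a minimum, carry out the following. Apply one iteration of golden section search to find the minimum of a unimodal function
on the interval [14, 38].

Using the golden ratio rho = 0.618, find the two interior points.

Golden section search on [14, 38].
Golden ratio rho = 0.618 (approx).
Interior points:
  x_1 = 14 + (1-0.618)*24 = 23.1680
  x_2 = 14 + 0.618*24 = 28.8320
Compare f(x_1) and f(x_2) to determine which subinterval to keep.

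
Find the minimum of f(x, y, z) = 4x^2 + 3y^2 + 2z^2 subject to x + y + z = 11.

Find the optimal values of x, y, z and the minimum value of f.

Using Lagrange multipliers on f = 4x^2 + 3y^2 + 2z^2 with constraint x + y + z = 11:
Conditions: 2*4*x = lambda, 2*3*y = lambda, 2*2*z = lambda
So x = lambda/8, y = lambda/6, z = lambda/4
Substituting into constraint: lambda * (13/24) = 11
lambda = 264/13
x = 33/13, y = 44/13, z = 66/13
Minimum value = 1452/13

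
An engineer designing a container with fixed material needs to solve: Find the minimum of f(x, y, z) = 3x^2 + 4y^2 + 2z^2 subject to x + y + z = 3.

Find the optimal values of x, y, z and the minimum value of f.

Using Lagrange multipliers on f = 3x^2 + 4y^2 + 2z^2 with constraint x + y + z = 3:
Conditions: 2*3*x = lambda, 2*4*y = lambda, 2*2*z = lambda
So x = lambda/6, y = lambda/8, z = lambda/4
Substituting into constraint: lambda * (13/24) = 3
lambda = 72/13
x = 12/13, y = 9/13, z = 18/13
Minimum value = 108/13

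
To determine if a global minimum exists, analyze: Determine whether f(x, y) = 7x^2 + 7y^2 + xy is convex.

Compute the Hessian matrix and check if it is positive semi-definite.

f(x,y) = 7x^2 + 7y^2 + xy
Hessian H = [[14, 1], [1, 14]]
trace(H) = 28, det(H) = 195
Eigenvalues: (28 +/- sqrt(4)) / 2 = 15, 13
Since both eigenvalues > 0, f is convex.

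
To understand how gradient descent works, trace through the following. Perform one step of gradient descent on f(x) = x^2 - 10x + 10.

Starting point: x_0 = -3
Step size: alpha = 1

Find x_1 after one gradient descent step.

f(x) = x^2 - 10x + 10
f'(x) = 2x - 10
f'(-3) = 2*-3 + (-10) = -16
x_1 = x_0 - alpha * f'(x_0) = -3 - 1 * -16 = 13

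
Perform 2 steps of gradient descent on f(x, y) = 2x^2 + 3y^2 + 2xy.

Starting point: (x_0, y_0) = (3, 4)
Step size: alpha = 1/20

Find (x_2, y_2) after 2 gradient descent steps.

f(x,y) = 2x^2 + 3y^2 + 2xy
grad_x = 4x + 2y, grad_y = 6y + 2x
Step 1: grad = (20, 30), (2, 5/2)
Step 2: grad = (13, 19), (27/20, 31/20)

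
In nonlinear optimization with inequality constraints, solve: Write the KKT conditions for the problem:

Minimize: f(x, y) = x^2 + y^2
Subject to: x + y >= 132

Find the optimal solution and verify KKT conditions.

KKT conditions for min x^2 + y^2 s.t. x + y >= 132:
Stationarity: 2x = mu, 2y = mu
So x = y = mu/2.
Complementary slackness: mu*(x + y - 132) = 0
Primal feasibility: x + y >= 132; dual feasibility: mu >= 0
If mu = 0 then x = y = 0, but 0 + 0 < 132 is infeasible, so the constraint is active.
Constraint active: x + y = 2*(mu/2) = 132 => mu = 132
x = y = 66, f = 8712
Verify: stationarity 2*66 = 132 = mu; primal 66 + 66 = 132 >= 132; dual mu = 132 >= 0; complementary slackness 132*(132 - 132) = 0. All KKT conditions hold.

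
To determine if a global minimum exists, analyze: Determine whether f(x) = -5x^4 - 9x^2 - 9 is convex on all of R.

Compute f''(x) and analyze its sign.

f(x) = -5x^4 - 9x^2 - 9
f'(x) = -20x^3 + -18x
f''(x) = -60x^2 + -18
f''(x) = -60x^2 + -18 <= -18 < 0 for all x
Therefore, f is concave on R.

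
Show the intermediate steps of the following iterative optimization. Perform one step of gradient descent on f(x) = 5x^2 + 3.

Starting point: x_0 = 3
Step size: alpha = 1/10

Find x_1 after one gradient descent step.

f(x) = 5x^2 + 3
f'(x) = 10x + 0
f'(3) = 10*3 + (0) = 30
x_1 = x_0 - alpha * f'(x_0) = 3 - 1/10 * 30 = 0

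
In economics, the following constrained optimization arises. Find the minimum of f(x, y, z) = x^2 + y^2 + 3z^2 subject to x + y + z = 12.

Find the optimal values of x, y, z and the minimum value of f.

Using Lagrange multipliers on f = x^2 + y^2 + 3z^2 with constraint x + y + z = 12:
Conditions: 2*1*x = lambda, 2*1*y = lambda, 2*3*z = lambda
So x = lambda/2, y = lambda/2, z = lambda/6
Substituting into constraint: lambda * (7/6) = 12
lambda = 72/7
x = 36/7, y = 36/7, z = 12/7
Minimum value = 432/7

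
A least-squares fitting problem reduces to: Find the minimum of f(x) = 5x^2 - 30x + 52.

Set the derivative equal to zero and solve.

f(x) = 5x^2 - 30x + 52
f'(x) = 10x + (-30) = 0
x = 30/10 = 3
f(3) = 7
Since f''(x) = 10 > 0, this is a minimum.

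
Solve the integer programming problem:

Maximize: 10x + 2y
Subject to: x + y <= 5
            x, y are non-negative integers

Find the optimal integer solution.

Objective: 10x + 2y, constraint: x + y <= 5
Coefficient of x is 10 >= coefficient of y is 2, so allocate the entire budget to x.
Optimal: x = 5, y = 0, value = 50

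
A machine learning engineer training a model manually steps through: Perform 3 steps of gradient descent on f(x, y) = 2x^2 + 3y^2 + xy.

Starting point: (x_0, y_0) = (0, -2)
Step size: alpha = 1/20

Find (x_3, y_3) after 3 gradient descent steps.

f(x,y) = 2x^2 + 3y^2 + xy
grad_x = 4x + 1y, grad_y = 6y + 1x
Step 1: grad = (-2, -12), (1/10, -7/5)
Step 2: grad = (-1, -83/10), (3/20, -197/200)
Step 3: grad = (-77/200, -144/25), (677/4000, -697/1000)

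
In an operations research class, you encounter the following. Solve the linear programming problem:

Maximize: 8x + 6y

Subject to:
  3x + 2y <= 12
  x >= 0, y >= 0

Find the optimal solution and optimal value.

The feasible region has vertices at [(0, 0), (4, 0), (0, 6)].
Checking objective 8x + 6y at each vertex:
  (0, 0): 8*0 + 6*0 = 0
  (4, 0): 8*4 + 6*0 = 32
  (0, 6): 8*0 + 6*6 = 36
Maximum is 36 at (0, 6).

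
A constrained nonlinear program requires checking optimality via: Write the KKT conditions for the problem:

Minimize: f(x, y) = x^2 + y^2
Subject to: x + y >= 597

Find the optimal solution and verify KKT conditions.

KKT conditions for min x^2 + y^2 s.t. x + y >= 597:
Stationarity: 2x = mu, 2y = mu
So x = y = mu/2.
Complementary slackness: mu*(x + y - 597) = 0
Primal feasibility: x + y >= 597; dual feasibility: mu >= 0
If mu = 0 then x = y = 0, but 0 + 0 < 597 is infeasible, so the constraint is active.
Constraint active: x + y = 2*(mu/2) = 597 => mu = 597
x = y = 597/2, f = 356409/2
Verify: stationarity 2*(597/2) = 597 = mu; primal 597/2 + 597/2 = 597 >= 597; dual mu = 597 >= 0; complementary slackness 597*(597 - 597) = 0. All KKT conditions hold.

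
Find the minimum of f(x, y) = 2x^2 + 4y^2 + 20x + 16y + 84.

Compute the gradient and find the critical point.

f(x,y) = 2x^2 + 4y^2 + 20x + 16y + 84
df/dx = 4x + (20) = 0  =>  x = -5
df/dy = 8y + (16) = 0  =>  y = -2
f(-5, -2) = 2*(-5)^2 + 4*(-2)^2 + 20*(-5) + 16*(-2) + 84 = 18
Hessian is diagonal with entries 4, 8 > 0, so this is a minimum.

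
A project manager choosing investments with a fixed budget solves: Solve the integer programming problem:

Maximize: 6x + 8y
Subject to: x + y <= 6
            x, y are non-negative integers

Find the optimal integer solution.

Objective: 6x + 8y, constraint: x + y <= 6
Coefficient of y is 8 > coefficient of x is 6, so allocate the entire budget to y.
Optimal: x = 0, y = 6, value = 48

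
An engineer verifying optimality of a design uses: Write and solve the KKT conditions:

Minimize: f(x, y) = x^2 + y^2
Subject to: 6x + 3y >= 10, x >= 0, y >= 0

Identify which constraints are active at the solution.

KKT conditions for min x^2 + y^2 s.t. 6x + 3y >= 10, x >= 0, y >= 0:
Stationarity: 2x = mu*6 + mu_x, 2y = mu*3 + mu_y, with mu, mu_x, mu_y >= 0
Complementary slackness: mu*(6x + 3y - 10) = 0, mu_x*x = 0, mu_y*y = 0
(0, 0) is infeasible (6*0 + 3*0 < 10), so if mu = 0 stationarity would force x = mu_x/2 >= 0, y = mu_y/2 >= 0 with mu_x*x = mu_y*y = 0, i.e. x = y = 0: contradiction. Hence mu > 0 and 6x + 3y = 10 is active.
Try x > 0, y > 0 (so mu_x = mu_y = 0): x = 6*mu/2, y = 3*mu/2
Substitute: 6*(6*mu/2) + 3*(3*mu/2) = 10
  mu*45/2 = 10 => mu = 4/9
x* = 4/3 > 0, y* = 2/3 > 0, consistent with mu_x = mu_y = 0.
f is convex and the constraints are linear, so this KKT point is the global minimum.
f* = 20/9
Active constraints: 6x + 3y >= 10 (holds with equality, mu = 4/9 > 0); x >= 0 and y >= 0 are inactive (mu_x = mu_y = 0).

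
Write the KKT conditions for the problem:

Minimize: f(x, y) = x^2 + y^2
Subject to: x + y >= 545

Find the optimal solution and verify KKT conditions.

KKT conditions for min x^2 + y^2 s.t. x + y >= 545:
Stationarity: 2x = mu, 2y = mu
So x = y = mu/2.
Complementary slackness: mu*(x + y - 545) = 0
Primal feasibility: x + y >= 545; dual feasibility: mu >= 0
If mu = 0 then x = y = 0, but 0 + 0 < 545 is infeasible, so the constraint is active.
Constraint active: x + y = 2*(mu/2) = 545 => mu = 545
x = y = 545/2, f = 297025/2
Verify: stationarity 2*(545/2) = 545 = mu; primal 545/2 + 545/2 = 545 >= 545; dual mu = 545 >= 0; complementary slackness 545*(545 - 545) = 0. All KKT conditions hold.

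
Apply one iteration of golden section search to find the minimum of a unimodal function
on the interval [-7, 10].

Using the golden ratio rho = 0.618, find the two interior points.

Golden section search on [-7, 10].
Golden ratio rho = 0.618 (approx).
Interior points:
  x_1 = -7 + (1-0.618)*17 = -0.5060
  x_2 = -7 + 0.618*17 = 3.5060
Compare f(x_1) and f(x_2) to determine which subinterval to keep.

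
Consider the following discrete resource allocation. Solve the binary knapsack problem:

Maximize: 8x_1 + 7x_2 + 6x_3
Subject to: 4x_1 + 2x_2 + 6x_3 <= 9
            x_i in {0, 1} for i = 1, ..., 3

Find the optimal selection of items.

Items: item 1 (v=8, w=4), item 2 (v=7, w=2), item 3 (v=6, w=6)
Capacity: 9
Checking all 8 subsets (w = total weight, v = total value):
  {}: w = 0, v = 0
  {1}: w = 4, v = 8
  {2}: w = 2, v = 7
  {3}: w = 6, v = 6
  {1, 2}: w = 6, v = 15
  {1, 3}: w = 10 > 9, infeasible
  {2, 3}: w = 8, v = 13
  {1, 2, 3}: w = 12 > 9, infeasible
Best feasible subset: items [1, 2]
Total weight: 6 <= 9, total value: 15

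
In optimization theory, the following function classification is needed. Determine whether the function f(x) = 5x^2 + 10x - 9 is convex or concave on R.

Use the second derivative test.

f(x) = 5x^2 + 10x - 9
f'(x) = 10x + 10
f''(x) = 10
Since f''(x) = 10 > 0 for all x, f is convex on R.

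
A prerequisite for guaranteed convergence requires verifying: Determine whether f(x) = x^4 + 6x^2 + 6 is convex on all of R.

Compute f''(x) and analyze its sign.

f(x) = x^4 + 6x^2 + 6
f'(x) = 4x^3 + 12x
f''(x) = 12x^2 + 12
f''(x) = 12x^2 + 12 >= 12 > 0 for all x
Therefore, f is convex on R.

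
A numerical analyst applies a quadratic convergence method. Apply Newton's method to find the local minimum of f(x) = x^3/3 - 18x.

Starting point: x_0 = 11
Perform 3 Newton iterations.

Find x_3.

f(x) = x^3/3 - 18x
f'(x) = x^2 - 18, f''(x) = 2x
Newton update: x_{n+1} = x_n - (x_n^2 - 18)/(2*x_n)
Step 1: x_0 = 11, f'=103, f''=22, x_1 = 139/22
Step 2: x_1 = 139/22, f'=10609/484, f''=139/11, x_2 = 28033/6116
Step 3: x_2 = 28033/6116, f'=112550881/37405456, f''=28033/3058, x_3 = 1459147297/342899656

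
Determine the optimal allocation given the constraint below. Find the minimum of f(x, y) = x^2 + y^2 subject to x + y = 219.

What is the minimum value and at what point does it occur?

Substitute y = 219 - x into f(x,y) = x^2 + y^2:
g(x) = x^2 + (219 - x)^2 = 2x^2 - 438x + 47961
g'(x) = 4x - 438 = 0  =>  x = 219/2
y = 219 - 219/2 = 219/2
Minimum value = (219/2)^2 + (219/2)^2 = 47961/2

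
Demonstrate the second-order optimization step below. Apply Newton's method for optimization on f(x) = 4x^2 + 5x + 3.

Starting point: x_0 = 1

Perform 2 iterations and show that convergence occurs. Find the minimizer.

f(x) = 4x^2 + 5x + 3, f'(x) = 8x + (5), f''(x) = 8
Step 1: f'(1) = 13, x_1 = 1 - 13/8 = -5/8
Step 2: f'(-5/8) = 0, x_2 = -5/8 (converged)
Newton's method converges in 1 step for quadratics.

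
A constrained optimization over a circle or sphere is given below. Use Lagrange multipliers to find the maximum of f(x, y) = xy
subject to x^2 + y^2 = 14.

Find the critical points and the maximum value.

Lagrange conditions: y = 2*lambda*x and x = 2*lambda*y
If x = 0 then y = 0, violating the constraint, so x, y != 0.
Dividing: y/x = x/y => x^2 = y^2 => y = x or y = -x
Constraint: 2x^2 = 14 => x^2 = 7 => x = +/-sqrt(7)
Critical points: (sqrt(7), sqrt(7)), (-sqrt(7), -sqrt(7)), (sqrt(7), -sqrt(7)), (-sqrt(7), sqrt(7))
  y = x:  xy = x^2 = 7  at (sqrt(7), sqrt(7)) and (-sqrt(7), -sqrt(7))
  y = -x: xy = -x^2 = -7 at (sqrt(7), -sqrt(7)) and (-sqrt(7), sqrt(7))
Maximum xy = 7 at (sqrt(7), sqrt(7)) and (-sqrt(7), -sqrt(7))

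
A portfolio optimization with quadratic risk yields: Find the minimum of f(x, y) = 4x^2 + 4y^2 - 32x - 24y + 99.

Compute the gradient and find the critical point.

f(x,y) = 4x^2 + 4y^2 - 32x - 24y + 99
df/dx = 8x + (-32) = 0  =>  x = 4
df/dy = 8y + (-24) = 0  =>  y = 3
f(4, 3) = 4*(4)^2 + 4*(3)^2 + -32*(4) + -24*(3) + 99 = -1
Hessian is diagonal with entries 8, 8 > 0, so this is a minimum.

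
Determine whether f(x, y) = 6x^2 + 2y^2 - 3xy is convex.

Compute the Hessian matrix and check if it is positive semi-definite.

f(x,y) = 6x^2 + 2y^2 - 3xy
Hessian H = [[12, -3], [-3, 4]]
trace(H) = 16, det(H) = 39
Eigenvalues: (16 +/- sqrt(100)) / 2 = 13, 3
Since both eigenvalues > 0, f is convex.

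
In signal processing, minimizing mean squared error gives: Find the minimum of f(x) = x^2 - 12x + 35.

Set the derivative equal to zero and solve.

f(x) = x^2 - 12x + 35
f'(x) = 2x + (-12) = 0
x = 12/2 = 6
f(6) = -1
Since f''(x) = 2 > 0, this is a minimum.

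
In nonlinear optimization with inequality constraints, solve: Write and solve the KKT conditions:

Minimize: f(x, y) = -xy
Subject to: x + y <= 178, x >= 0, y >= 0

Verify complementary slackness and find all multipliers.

Problem: min -xy s.t. x + y <= 178 (multiplier lambda), x >= 0 (mu_x), y >= 0 (mu_y)
KKT stationarity: -y + lambda - mu_x = 0, -x + lambda - mu_y = 0, with lambda, mu_x, mu_y >= 0
Complementary slackness: lambda*(x + y - 178) = 0, mu_x*x = 0, mu_y*y = 0
If lambda = 0: y = -mu_x <= 0 and x = -mu_y <= 0 force x = y = 0 with f = 0; but x = y = 89 is feasible with f = -7921 < 0, so this is not the minimum. Hence lambda > 0 and x + y = 178.
Try x > 0, y > 0 (so mu_x = mu_y = 0): y = lambda, x = lambda => x = y = lambda
x + y = 178 => 2*lambda = 178 => lambda = 89
x* = y* = 89 > 0, consistent with mu_x = mu_y = 0.
(Any feasible point with x = 0 or y = 0 has f = 0 > -7921, so the minimum is not on those boundaries.)
min(-xy) = -7921 (i.e. max xy = 7921)
Multipliers: lambda = 89, mu_x = 0, mu_y = 0
Complementary slackness: lambda*(x + y - 178) = 89*(89 + 89 - 178) = 0, mu_x*x = 0*89 = 0, mu_y*y = 0*89 = 0. Satisfied.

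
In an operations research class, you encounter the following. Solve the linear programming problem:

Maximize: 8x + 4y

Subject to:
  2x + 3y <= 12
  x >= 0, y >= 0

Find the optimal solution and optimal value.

The feasible region has vertices at [(0, 0), (6, 0), (0, 4)].
Checking objective 8x + 4y at each vertex:
  (0, 0): 8*0 + 4*0 = 0
  (6, 0): 8*6 + 4*0 = 48
  (0, 4): 8*0 + 4*4 = 16
Maximum is 48 at (6, 0).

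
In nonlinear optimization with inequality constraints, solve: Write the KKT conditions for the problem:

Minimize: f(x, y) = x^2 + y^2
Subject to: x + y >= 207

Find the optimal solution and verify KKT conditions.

KKT conditions for min x^2 + y^2 s.t. x + y >= 207:
Stationarity: 2x = mu, 2y = mu
So x = y = mu/2.
Complementary slackness: mu*(x + y - 207) = 0
Primal feasibility: x + y >= 207; dual feasibility: mu >= 0
If mu = 0 then x = y = 0, but 0 + 0 < 207 is infeasible, so the constraint is active.
Constraint active: x + y = 2*(mu/2) = 207 => mu = 207
x = y = 207/2, f = 42849/2
Verify: stationarity 2*(207/2) = 207 = mu; primal 207/2 + 207/2 = 207 >= 207; dual mu = 207 >= 0; complementary slackness 207*(207 - 207) = 0. All KKT conditions hold.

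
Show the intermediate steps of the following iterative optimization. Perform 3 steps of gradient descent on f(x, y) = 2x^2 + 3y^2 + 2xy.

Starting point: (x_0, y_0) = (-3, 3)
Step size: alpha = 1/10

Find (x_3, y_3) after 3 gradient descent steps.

f(x,y) = 2x^2 + 3y^2 + 2xy
grad_x = 4x + 2y, grad_y = 6y + 2x
Step 1: grad = (-6, 12), (-12/5, 9/5)
Step 2: grad = (-6, 6), (-9/5, 6/5)
Step 3: grad = (-24/5, 18/5), (-33/25, 21/25)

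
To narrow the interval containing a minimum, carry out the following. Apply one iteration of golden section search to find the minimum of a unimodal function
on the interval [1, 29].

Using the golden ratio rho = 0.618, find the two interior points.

Golden section search on [1, 29].
Golden ratio rho = 0.618 (approx).
Interior points:
  x_1 = 1 + (1-0.618)*28 = 11.6960
  x_2 = 1 + 0.618*28 = 18.3040
Compare f(x_1) and f(x_2) to determine which subinterval to keep.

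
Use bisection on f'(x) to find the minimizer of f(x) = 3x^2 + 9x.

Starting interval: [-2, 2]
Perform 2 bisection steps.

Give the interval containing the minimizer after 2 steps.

Finding critical point of f(x) = 3x^2 + 9x using bisection on f'(x) = 6x + 9.
f'(x) = 0 when x = -3/2.
Starting interval: [-2, 2]
Step 1: mid = 0, f'(mid) = 9, new interval = [-2, 0]
Step 2: mid = -1, f'(mid) = 3, new interval = [-2, -1]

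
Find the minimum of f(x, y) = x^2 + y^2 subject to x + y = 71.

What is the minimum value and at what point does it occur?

Substitute y = 71 - x into f(x,y) = x^2 + y^2:
g(x) = x^2 + (71 - x)^2 = 2x^2 - 142x + 5041
g'(x) = 4x - 142 = 0  =>  x = 71/2
y = 71 - 71/2 = 71/2
Minimum value = (71/2)^2 + (71/2)^2 = 5041/2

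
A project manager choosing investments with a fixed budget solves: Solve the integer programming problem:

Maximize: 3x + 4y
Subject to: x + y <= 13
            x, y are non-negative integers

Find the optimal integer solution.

Objective: 3x + 4y, constraint: x + y <= 13
Coefficient of y is 4 > coefficient of x is 3, so allocate the entire budget to y.
Optimal: x = 0, y = 13, value = 52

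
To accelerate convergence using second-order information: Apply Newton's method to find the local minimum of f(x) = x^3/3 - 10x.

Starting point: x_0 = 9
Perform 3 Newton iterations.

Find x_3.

f(x) = x^3/3 - 10x
f'(x) = x^2 - 10, f''(x) = 2x
Newton update: x_{n+1} = x_n - (x_n^2 - 10)/(2*x_n)
Step 1: x_0 = 9, f'=71, f''=18, x_1 = 91/18
Step 2: x_1 = 91/18, f'=5041/324, f''=91/9, x_2 = 11521/3276
Step 3: x_2 = 11521/3276, f'=25411681/10732176, f''=11521/1638, x_3 = 240055201/75485592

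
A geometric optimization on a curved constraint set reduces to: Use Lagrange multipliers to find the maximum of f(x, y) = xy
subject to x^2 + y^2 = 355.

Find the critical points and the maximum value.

Lagrange conditions: y = 2*lambda*x and x = 2*lambda*y
If x = 0 then y = 0, violating the constraint, so x, y != 0.
Dividing: y/x = x/y => x^2 = y^2 => y = x or y = -x
Constraint: 2x^2 = 355 => x^2 = 355/2 => x = +/-sqrt(355/2)
Critical points: (sqrt(355/2), sqrt(355/2)), (-sqrt(355/2), -sqrt(355/2)), (sqrt(355/2), -sqrt(355/2)), (-sqrt(355/2), sqrt(355/2))
  y = x:  xy = x^2 = 355/2  at (sqrt(355/2), sqrt(355/2)) and (-sqrt(355/2), -sqrt(355/2))
  y = -x: xy = -x^2 = -355/2 at (sqrt(355/2), -sqrt(355/2)) and (-sqrt(355/2), sqrt(355/2))
Maximum xy = 355/2 at (sqrt(355/2), sqrt(355/2)) and (-sqrt(355/2), -sqrt(355/2))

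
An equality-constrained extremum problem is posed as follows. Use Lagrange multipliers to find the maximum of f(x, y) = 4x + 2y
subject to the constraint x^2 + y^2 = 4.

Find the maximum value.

Set up Lagrange conditions: grad f = lambda * grad g
  4 = 2*lambda*x
  2 = 2*lambda*y
From these: x/y = 4/2, so x = 4t, y = 2t for some t.
Substitute into constraint: (4t)^2 + (2t)^2 = 4
  t^2 * 20 = 4
  t = sqrt(4/20)
Maximum = 4*x + 2*y = (4^2 + 2^2)*t = 20 * sqrt(4/20) = sqrt(80)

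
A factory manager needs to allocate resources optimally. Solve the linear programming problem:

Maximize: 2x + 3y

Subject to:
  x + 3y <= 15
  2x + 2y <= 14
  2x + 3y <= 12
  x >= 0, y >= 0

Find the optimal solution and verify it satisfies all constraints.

Feasible vertices: (0, 0), (0, 4), (6, 0)
Objective 2x + 3y at each vertex:
  (0, 0): 0
  (0, 4): 12
  (6, 0): 12
Maximum is 12 at (0, 4).
Verify constraints at (x, y) = (0, 4):
  1*0 + 3*4 = 12 <= 15
  2*0 + 2*4 = 8 <= 14
  2*0 + 3*4 = 12 <= 12 (active)
  x = 0 >= 0, y = 4 >= 0. All constraints satisfied.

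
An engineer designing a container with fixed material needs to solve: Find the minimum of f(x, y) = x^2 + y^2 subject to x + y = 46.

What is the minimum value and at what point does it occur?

Substitute y = 46 - x into f(x,y) = x^2 + y^2:
g(x) = x^2 + (46 - x)^2 = 2x^2 - 92x + 2116
g'(x) = 4x - 92 = 0  =>  x = 23
y = 46 - 23 = 23
Minimum value = 23^2 + 23^2 = 1058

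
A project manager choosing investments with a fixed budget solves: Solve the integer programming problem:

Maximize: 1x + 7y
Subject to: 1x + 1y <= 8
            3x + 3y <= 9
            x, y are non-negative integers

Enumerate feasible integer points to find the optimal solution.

Constraint 1: 1x + 1y <= 8
Constraint 2: 3x + 3y <= 9
Feasible x range (need y >= 0): 0 <= x <= min(8/1, 9/3) => x in {0, ..., 3}.
Enumerate feasible integer points row by row (the coefficient of y is 7 > 0, so for each x the largest feasible y gives the best value):
  x = 0: y <= min((8 - 1*0)/1, (9 - 3*0)/3) => y in {0, ..., 3}; best 1*0 + 7*3 = 21
  x = 1: y <= min((8 - 1*1)/1, (9 - 3*1)/3) => y in {0, ..., 2}; best 1*1 + 7*2 = 15
  x = 2: y <= min((8 - 1*2)/1, (9 - 3*2)/3) => y in {0, ..., 1}; best 1*2 + 7*1 = 9
  x = 3: y <= min((8 - 1*3)/1, (9 - 3*3)/3) => y in {0}; best 1*3 + 7*0 = 3
The maximum 1x + 7y = 21 is achieved at x = 0, y = 3.
Check: 1*0 + 1*3 = 3 <= 8 and 3*0 + 3*3 = 9 <= 9.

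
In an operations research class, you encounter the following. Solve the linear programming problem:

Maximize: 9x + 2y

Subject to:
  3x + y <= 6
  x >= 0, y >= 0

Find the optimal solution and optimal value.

The feasible region has vertices at [(0, 0), (2, 0), (0, 6)].
Checking objective 9x + 2y at each vertex:
  (0, 0): 9*0 + 2*0 = 0
  (2, 0): 9*2 + 2*0 = 18
  (0, 6): 9*0 + 2*6 = 12
Maximum is 18 at (2, 0).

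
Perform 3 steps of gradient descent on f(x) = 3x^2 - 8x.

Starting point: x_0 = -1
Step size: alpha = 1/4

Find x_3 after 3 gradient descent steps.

f(x) = 3x^2 - 8x, f'(x) = 6x + (-8)
Step 1: f'(-1) = -14, x_1 = -1 - 1/4 * -14 = 5/2
Step 2: f'(5/2) = 7, x_2 = 5/2 - 1/4 * 7 = 3/4
Step 3: f'(3/4) = -7/2, x_3 = 3/4 - 1/4 * -7/2 = 13/8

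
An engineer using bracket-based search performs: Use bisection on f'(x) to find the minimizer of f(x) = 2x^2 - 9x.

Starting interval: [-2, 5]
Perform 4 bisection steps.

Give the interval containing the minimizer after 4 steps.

Finding critical point of f(x) = 2x^2 - 9x using bisection on f'(x) = 4x + -9.
f'(x) = 0 when x = 9/4.
Starting interval: [-2, 5]
Step 1: mid = 3/2, f'(mid) = -3, new interval = [3/2, 5]
Step 2: mid = 13/4, f'(mid) = 4, new interval = [3/2, 13/4]
Step 3: mid = 19/8, f'(mid) = 1/2, new interval = [3/2, 19/8]
Step 4: mid = 31/16, f'(mid) = -5/4, new interval = [31/16, 19/8]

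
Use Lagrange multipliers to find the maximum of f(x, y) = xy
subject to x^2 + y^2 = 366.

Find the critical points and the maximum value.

Lagrange conditions: y = 2*lambda*x and x = 2*lambda*y
If x = 0 then y = 0, violating the constraint, so x, y != 0.
Dividing: y/x = x/y => x^2 = y^2 => y = x or y = -x
Constraint: 2x^2 = 366 => x^2 = 183 => x = +/-sqrt(183)
Critical points: (sqrt(183), sqrt(183)), (-sqrt(183), -sqrt(183)), (sqrt(183), -sqrt(183)), (-sqrt(183), sqrt(183))
  y = x:  xy = x^2 = 183  at (sqrt(183), sqrt(183)) and (-sqrt(183), -sqrt(183))
  y = -x: xy = -x^2 = -183 at (sqrt(183), -sqrt(183)) and (-sqrt(183), sqrt(183))
Maximum xy = 183 at (sqrt(183), sqrt(183)) and (-sqrt(183), -sqrt(183))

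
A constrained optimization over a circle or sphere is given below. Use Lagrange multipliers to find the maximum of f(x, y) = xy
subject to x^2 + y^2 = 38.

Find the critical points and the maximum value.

Lagrange conditions: y = 2*lambda*x and x = 2*lambda*y
If x = 0 then y = 0, violating the constraint, so x, y != 0.
Dividing: y/x = x/y => x^2 = y^2 => y = x or y = -x
Constraint: 2x^2 = 38 => x^2 = 19 => x = +/-sqrt(19)
Critical points: (sqrt(19), sqrt(19)), (-sqrt(19), -sqrt(19)), (sqrt(19), -sqrt(19)), (-sqrt(19), sqrt(19))
  y = x:  xy = x^2 = 19  at (sqrt(19), sqrt(19)) and (-sqrt(19), -sqrt(19))
  y = -x: xy = -x^2 = -19 at (sqrt(19), -sqrt(19)) and (-sqrt(19), sqrt(19))
Maximum xy = 19 at (sqrt(19), sqrt(19)) and (-sqrt(19), -sqrt(19))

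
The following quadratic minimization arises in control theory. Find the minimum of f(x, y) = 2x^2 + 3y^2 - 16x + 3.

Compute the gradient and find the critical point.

f(x,y) = 2x^2 + 3y^2 - 16x + 3
df/dx = 4x + (-16) = 0  =>  x = 4
df/dy = 6y + (0) = 0  =>  y = 0
f(4, 0) = 2*(4)^2 + 3*(0)^2 + -16*(4) + 3 = -29
Hessian is diagonal with entries 4, 6 > 0, so this is a minimum.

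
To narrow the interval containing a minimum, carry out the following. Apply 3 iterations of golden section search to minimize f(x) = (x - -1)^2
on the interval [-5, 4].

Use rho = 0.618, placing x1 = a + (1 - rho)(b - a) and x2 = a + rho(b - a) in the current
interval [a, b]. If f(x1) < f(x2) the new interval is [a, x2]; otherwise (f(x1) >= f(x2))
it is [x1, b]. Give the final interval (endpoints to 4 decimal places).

Golden section search for min of f(x) = (x - -1)^2 on [-5, 4].
Each step: x1 = a + (1 - rho)(b - a), x2 = a + rho(b - a); if f(x1) < f(x2) keep [a, x2], otherwise keep [x1, b].
Step 1: [-5.0000, 4.0000], x1=-1.5620 (f=0.3158), x2=0.5620 (f=2.4398); f(x1) < f(x2) => keep [-5.0000, 0.5620]
Step 2: [-5.0000, 0.5620], x1=-2.8753 (f=3.5168), x2=-1.5627 (f=0.3166); f(x1) > f(x2) => keep [-2.8753, 0.5620]
Step 3: [-2.8753, 0.5620], x1=-1.5623 (f=0.3161), x2=-0.7511 (f=0.0620); f(x1) > f(x2) => keep [-1.5623, 0.5620]
Final interval: [-1.5623, 0.5620]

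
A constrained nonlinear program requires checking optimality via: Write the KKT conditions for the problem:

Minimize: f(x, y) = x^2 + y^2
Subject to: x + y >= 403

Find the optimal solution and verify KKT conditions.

KKT conditions for min x^2 + y^2 s.t. x + y >= 403:
Stationarity: 2x = mu, 2y = mu
So x = y = mu/2.
Complementary slackness: mu*(x + y - 403) = 0
Primal feasibility: x + y >= 403; dual feasibility: mu >= 0
If mu = 0 then x = y = 0, but 0 + 0 < 403 is infeasible, so the constraint is active.
Constraint active: x + y = 2*(mu/2) = 403 => mu = 403
x = y = 403/2, f = 162409/2
Verify: stationarity 2*(403/2) = 403 = mu; primal 403/2 + 403/2 = 403 >= 403; dual mu = 403 >= 0; complementary slackness 403*(403 - 403) = 0. All KKT conditions hold.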